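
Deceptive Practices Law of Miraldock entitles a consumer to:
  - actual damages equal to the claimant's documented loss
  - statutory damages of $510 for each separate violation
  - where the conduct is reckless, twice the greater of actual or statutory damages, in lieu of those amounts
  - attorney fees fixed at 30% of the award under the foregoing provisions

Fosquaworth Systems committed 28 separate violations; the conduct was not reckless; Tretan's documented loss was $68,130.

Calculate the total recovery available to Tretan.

$107,133

Statutory damages: 28 × $510 = $14,280
Conduct not reckless: the in-lieu enhancement does not apply.
Actual plus statutory damages: $68,130 + $14,280 = $82,410
Attorney fees: 30% of $82,410 = $24,723
Total recovery: $82,410 + $24,723 = $107,133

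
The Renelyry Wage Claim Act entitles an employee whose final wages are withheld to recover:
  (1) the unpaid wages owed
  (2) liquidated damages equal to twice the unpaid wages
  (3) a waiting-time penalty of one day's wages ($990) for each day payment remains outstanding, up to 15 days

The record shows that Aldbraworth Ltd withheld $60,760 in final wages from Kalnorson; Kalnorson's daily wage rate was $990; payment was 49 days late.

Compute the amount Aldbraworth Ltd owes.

Doubled: 2 × $60,760 = $121,520
Penalty days: min(49, 15) = 15
Waiting-time penalty: 15 × $990 = $14,850
Total award: $60,760 + $121,520 + $14,850 = $197,130

$197,130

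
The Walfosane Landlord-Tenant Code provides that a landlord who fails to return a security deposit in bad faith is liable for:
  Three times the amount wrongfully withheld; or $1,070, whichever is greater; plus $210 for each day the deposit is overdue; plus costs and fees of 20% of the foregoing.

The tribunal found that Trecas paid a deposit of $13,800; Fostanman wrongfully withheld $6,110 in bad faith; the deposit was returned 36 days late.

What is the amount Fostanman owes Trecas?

$31,068

Trebled: 3 × $6,110 = $18,330
Minimum $1,070: $18,330 meets the minimum, no increase.
Late-return penalty: 36 × $210 = $7,560
Damages plus late penalty: $18,330 + $7,560 = $25,890
Costs and fees: 20% of $25,890 = $5,178
Total recovery: $25,890 + $5,178 = $31,068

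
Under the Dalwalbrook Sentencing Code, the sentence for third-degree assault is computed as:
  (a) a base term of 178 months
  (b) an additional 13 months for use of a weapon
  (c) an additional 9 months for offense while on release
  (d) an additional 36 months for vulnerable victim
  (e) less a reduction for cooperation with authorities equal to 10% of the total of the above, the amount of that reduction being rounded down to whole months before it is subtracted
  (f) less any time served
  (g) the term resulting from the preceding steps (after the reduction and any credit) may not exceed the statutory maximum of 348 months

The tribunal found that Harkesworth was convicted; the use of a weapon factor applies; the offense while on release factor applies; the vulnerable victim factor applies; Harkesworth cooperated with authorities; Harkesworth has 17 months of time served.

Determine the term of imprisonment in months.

196 months

Use of a weapon enhancement: +13 months
Offense while on release enhancement: +9 months
Vulnerable victim enhancement: +36 months
Adjusted term: 178 months + 13 months + 9 months + 36 months = 236 months
Cooperation with authorities reduction: 10% of 236 months = 23 months (rounded down)
After reduction: 236 − 23 = 213 months
Less time served: 213 months − 17 months = 196 months
Cap at 348 months: 196 months is within the cap, no reduction.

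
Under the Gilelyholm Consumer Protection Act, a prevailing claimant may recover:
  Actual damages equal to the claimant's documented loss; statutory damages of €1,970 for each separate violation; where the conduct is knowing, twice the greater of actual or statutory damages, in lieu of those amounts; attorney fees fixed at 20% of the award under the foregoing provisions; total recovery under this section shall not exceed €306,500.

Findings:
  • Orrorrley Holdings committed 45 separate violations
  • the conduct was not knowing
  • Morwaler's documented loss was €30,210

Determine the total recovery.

Statutory damages: 45 × €1,970 = €88,650
Conduct not knowing: the in-lieu enhancement does not apply.
Actual plus statutory damages: €30,210 + €88,650 = €118,860
Attorney fees: 20% of €118,860 = €23,772
Total before cap: €118,860 + €23,772 = €142,632
Cap at €306,500: €142,632 is within the cap, no reduction.

€142,632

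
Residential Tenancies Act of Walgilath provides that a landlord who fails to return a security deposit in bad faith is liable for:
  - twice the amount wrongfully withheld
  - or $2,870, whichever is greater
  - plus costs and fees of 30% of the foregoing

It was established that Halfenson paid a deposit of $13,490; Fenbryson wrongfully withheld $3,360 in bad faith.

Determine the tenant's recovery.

Doubled: 2 × $3,360 = $6,720
Minimum $2,870: $6,720 meets the minimum, no increase.
Costs and fees: 30% of $6,720 = $2,016
Total recovery: $6,720 + $2,016 = $8,736

$8,736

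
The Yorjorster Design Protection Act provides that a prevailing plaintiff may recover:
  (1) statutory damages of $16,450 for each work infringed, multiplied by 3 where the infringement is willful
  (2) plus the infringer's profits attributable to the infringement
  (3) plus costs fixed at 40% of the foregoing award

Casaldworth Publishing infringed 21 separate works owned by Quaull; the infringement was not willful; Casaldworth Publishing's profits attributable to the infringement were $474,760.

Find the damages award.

$1,148,294

Statutory damages: 21 × $16,450 = $345,450
Infringement not willful: no ×3 enhancement.
Combined award: $345,450 + $474,760 = $820,210
Costs: 40% of $820,210 = $328,084
Award plus costs: $820,210 + $328,084 = $1,148,294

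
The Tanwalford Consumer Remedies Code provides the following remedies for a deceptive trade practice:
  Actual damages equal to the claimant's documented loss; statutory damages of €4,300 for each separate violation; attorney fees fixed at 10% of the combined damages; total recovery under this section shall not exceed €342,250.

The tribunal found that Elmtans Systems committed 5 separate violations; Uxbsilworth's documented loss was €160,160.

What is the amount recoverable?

Statutory damages: 5 × €4,300 = €21,500
Combined damages: €160,160 + €21,500 = €181,660
Attorney fees: 10% of €181,660 = €18,166
Total before cap: €181,660 + €18,166 = €199,826
Cap at €342,250: €199,826 is within the cap, no reduction.

Total recovery: €199,826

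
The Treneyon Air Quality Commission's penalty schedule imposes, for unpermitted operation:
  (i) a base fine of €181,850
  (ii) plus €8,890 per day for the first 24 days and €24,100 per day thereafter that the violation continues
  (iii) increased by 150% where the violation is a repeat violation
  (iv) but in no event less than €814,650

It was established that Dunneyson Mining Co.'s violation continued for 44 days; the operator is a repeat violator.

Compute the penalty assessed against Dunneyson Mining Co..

First 24 days: 24 × €8,890 = €213,360
Remaining days: (44 − 24) × €24,100 = €482,000
Per-day component: €213,360 + €482,000 = €695,360
Base plus per-day: €181,850 + €695,360 = €877,210
Enhancement: 150% of €877,210 = €1,315,815
Enhanced fine: €877,210 + €1,315,815 = €2,193,025
Minimum €814,650: €2,193,025 meets the minimum, no increase.

€2,193,025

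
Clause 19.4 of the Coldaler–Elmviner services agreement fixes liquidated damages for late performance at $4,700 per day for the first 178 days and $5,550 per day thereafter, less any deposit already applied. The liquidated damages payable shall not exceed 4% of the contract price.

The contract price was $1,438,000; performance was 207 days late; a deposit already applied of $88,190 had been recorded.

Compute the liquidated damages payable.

$57,520

First 178 days: 178 × $4,700 = $836,600
Remaining days: (207 − 178) × $5,550 = $160,950
Accrued per-day damages: $836,600 + $160,950 = $997,550
Less deposit already applied: $997,550 − $88,190 = $909,360
Cap: 4% of $1,438,000 = $57,520
Cap at $57,520: $909,360 exceeds the cap → $57,520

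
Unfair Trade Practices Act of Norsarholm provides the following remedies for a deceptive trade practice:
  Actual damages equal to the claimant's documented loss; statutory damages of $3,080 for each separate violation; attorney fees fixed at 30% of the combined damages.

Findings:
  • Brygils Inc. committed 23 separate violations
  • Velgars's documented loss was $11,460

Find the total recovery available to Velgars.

Statutory damages: 23 × $3,080 = $70,840
Combined damages: $11,460 + $70,840 = $82,300
Attorney fees: 30% of $82,300 = $24,690
Total recovery: $82,300 + $24,690 = $106,990

$106,990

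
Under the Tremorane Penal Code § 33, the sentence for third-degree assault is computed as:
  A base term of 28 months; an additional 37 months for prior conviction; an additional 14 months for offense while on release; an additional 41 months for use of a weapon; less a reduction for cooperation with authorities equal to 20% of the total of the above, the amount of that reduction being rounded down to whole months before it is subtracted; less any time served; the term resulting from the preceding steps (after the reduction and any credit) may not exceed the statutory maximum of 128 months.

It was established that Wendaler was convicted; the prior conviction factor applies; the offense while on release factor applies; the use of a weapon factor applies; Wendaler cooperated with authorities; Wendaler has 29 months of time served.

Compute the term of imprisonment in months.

Prior conviction enhancement: +37 months
Offense while on release enhancement: +14 months
Use of a weapon enhancement: +41 months
Adjusted term: 28 months + 37 months + 14 months + 41 months = 120 months
Cooperation with authorities reduction: 20% of 120 months = 24 months (rounded down)
After reduction: 120 − 24 = 96 months
Less time served: 96 months − 29 months = 67 months
Cap at 128 months: 67 months is within the cap, no reduction.

67 months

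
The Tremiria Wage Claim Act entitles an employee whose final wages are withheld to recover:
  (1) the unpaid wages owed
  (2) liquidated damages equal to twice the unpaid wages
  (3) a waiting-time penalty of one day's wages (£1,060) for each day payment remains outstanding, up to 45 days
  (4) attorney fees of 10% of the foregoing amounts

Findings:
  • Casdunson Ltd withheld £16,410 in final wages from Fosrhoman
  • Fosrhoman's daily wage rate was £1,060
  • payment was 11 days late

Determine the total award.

Doubled: 2 × £16,410 = £32,820
Penalty days: min(11, 45) = 11
Waiting-time penalty: 11 × £1,060 = £11,660
Subtotal: £16,410 + £32,820 + £11,660 = £60,890
Attorney fees: 10% of £60,890 = £6,089
Total award: £60,890 + £6,089 = £66,979

Total award: £66,979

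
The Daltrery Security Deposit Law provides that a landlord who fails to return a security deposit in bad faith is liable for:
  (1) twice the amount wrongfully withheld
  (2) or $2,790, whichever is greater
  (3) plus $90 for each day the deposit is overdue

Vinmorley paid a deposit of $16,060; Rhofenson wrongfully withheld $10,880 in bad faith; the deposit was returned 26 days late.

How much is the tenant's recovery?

Doubled: 2 × $10,880 = $21,760
Minimum $2,790: $21,760 meets the minimum, no increase.
Late-return penalty: 26 × $90 = $2,340
Damages plus late penalty: $21,760 + $2,340 = $24,100

$24,100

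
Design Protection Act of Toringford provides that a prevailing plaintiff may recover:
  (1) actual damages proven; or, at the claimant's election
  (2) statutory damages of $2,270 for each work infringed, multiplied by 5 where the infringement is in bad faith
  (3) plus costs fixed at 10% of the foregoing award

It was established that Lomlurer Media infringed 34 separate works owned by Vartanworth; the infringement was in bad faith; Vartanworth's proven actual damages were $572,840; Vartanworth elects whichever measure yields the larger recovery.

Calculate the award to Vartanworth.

$630,124

Statutory damages: 34 × $2,270 = $77,180
Multiplied by 5: 5 × $77,180 = $385,900
Greater of actual damages ($572,840) or enhanced statutory damages ($385,900): $572,840
Costs: 10% of $572,840 = $57,284
Award plus costs: $572,840 + $57,284 = $630,124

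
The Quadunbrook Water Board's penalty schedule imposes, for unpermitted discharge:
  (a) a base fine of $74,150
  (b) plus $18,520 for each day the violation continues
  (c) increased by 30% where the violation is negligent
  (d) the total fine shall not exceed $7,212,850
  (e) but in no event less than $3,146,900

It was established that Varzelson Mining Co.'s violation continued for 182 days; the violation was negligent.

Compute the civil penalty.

Civil penalty: $4,478,227

Per-day component: 182 × $18,520 = $3,370,640
Base plus per-day: $74,150 + $3,370,640 = $3,444,790
Enhancement: 30% of $3,444,790 = $1,033,437
Enhanced fine: $3,444,790 + $1,033,437 = $4,478,227
Cap at $7,212,850: $4,478,227 is within the cap, no reduction.
Minimum $3,146,900: $4,478,227 meets the minimum, no increase.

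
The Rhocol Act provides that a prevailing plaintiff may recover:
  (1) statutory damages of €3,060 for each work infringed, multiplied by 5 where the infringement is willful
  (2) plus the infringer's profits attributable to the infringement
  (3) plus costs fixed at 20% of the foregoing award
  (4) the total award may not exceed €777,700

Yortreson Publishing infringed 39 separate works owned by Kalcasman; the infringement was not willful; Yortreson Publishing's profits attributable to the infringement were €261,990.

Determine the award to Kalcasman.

€457,596

Statutory damages: 39 × €3,060 = €119,340
Infringement not willful: no ×5 enhancement.
Combined award: €119,340 + €261,990 = €381,330
Costs: 20% of €381,330 = €76,266
Award plus costs: €381,330 + €76,266 = €457,596
Cap at €777,700: €457,596 is within the cap, no reduction.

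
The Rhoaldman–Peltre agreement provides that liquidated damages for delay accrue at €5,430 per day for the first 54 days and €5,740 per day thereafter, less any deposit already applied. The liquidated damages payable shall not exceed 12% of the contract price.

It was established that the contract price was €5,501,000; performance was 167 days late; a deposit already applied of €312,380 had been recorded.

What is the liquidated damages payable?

First 54 days: 54 × €5,430 = €293,220
Remaining days: (167 − 54) × €5,740 = €648,620
Accrued per-day damages: €293,220 + €648,620 = €941,840
Less deposit already applied: €941,840 − €312,380 = €629,460
Cap: 12% of €5,501,000 = €660,120
Cap at €660,120: €629,460 is within the cap, no reduction.

€629,460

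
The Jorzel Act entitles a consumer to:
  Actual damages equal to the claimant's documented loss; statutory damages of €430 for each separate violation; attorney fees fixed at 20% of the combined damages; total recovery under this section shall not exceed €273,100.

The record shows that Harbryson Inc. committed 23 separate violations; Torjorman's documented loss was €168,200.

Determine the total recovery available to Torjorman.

Total recovery: €213,708

Statutory damages: 23 × €430 = €9,890
Combined damages: €168,200 + €9,890 = €178,090
Attorney fees: 20% of €178,090 = €35,618
Total before cap: €178,090 + €35,618 = €213,708
Cap at €273,100: €213,708 is within the cap, no reduction.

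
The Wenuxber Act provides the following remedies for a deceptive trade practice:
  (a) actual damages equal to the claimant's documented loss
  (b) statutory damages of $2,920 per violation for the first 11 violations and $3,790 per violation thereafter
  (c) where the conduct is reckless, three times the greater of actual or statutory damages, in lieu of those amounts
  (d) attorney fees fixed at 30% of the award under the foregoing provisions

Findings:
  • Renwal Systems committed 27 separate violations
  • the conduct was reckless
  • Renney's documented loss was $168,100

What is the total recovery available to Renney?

Total recovery: $655,590

First 11 violations: 11 × $2,920 = $32,120
Remaining violations: (27 − 11) × $3,790 = $60,640
Statutory damages: $32,120 + $60,640 = $92,760
Greater of actual damages ($168,100) or statutory damages ($92,760): $168,100
Trebled: 3 × $168,100 = $504,300
Attorney fees: 30% of $504,300 = $151,290
Total recovery: $504,300 + $151,290 = $655,590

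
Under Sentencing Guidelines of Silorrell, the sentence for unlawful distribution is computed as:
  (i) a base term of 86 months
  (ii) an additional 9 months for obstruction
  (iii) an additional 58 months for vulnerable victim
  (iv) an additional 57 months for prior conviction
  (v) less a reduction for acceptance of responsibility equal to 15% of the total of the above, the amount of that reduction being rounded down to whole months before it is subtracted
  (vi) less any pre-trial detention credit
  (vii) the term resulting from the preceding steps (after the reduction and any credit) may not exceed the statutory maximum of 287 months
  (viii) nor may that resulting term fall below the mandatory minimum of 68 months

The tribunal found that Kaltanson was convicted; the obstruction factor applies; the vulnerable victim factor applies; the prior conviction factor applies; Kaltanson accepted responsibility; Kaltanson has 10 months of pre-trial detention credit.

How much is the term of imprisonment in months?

169 months

Obstruction enhancement: +9 months
Vulnerable victim enhancement: +58 months
Prior conviction enhancement: +57 months
Adjusted term: 86 months + 9 months + 58 months + 57 months = 210 months
Acceptance of responsibility reduction: 15% of 210 months = 31 months (rounded down)
After reduction: 210 − 31 = 179 months
Less pre-trial detention credit: 179 months − 10 months = 169 months
Cap at 287 months: 169 months is within the cap, no reduction.
Minimum 68 months: 169 months meets the minimum, no increase.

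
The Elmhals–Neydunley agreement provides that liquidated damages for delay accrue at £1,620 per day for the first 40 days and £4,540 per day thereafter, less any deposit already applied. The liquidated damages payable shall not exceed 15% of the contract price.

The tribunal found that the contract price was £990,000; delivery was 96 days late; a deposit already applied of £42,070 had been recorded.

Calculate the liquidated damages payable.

First 40 days: 40 × £1,620 = £64,800
Remaining days: (96 − 40) × £4,540 = £254,240
Accrued per-day damages: £64,800 + £254,240 = £319,040
Less deposit already applied: £319,040 − £42,070 = £276,970
Cap: 15% of £990,000 = £148,500
Cap at £148,500: £276,970 exceeds the cap → £148,500

£148,500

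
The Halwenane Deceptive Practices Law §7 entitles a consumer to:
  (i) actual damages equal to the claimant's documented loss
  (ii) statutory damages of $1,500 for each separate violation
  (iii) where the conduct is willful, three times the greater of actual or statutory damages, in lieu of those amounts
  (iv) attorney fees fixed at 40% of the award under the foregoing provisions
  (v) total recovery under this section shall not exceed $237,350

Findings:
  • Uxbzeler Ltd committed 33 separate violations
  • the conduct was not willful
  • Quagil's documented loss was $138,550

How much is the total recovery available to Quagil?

$237,350

Statutory damages: 33 × $1,500 = $49,500
Conduct not willful: the in-lieu enhancement does not apply.
Actual plus statutory damages: $138,550 + $49,500 = $188,050
Attorney fees: 40% of $188,050 = $75,220
Total before cap: $188,050 + $75,220 = $263,270
Cap at $237,350: $263,270 exceeds the cap → $237,350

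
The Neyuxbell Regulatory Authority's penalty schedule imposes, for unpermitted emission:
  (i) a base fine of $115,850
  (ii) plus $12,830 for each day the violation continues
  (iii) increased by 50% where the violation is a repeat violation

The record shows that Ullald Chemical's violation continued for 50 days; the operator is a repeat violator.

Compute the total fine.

$1,136,025

Per-day component: 50 × $12,830 = $641,500
Base plus per-day: $115,850 + $641,500 = $757,350
Enhancement: 50% of $757,350 = $378,675
Enhanced fine: $757,350 + $378,675 = $1,136,025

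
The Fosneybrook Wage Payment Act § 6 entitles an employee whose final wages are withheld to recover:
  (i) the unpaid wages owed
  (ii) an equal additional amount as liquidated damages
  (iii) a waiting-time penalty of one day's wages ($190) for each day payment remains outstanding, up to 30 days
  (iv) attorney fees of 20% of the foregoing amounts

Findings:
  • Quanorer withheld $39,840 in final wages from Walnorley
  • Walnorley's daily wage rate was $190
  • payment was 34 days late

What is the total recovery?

$102,456

Liquidated damages (equal amount): $39,840
Penalty days: min(34, 30) = 30
Waiting-time penalty: 30 × $190 = $5,700
Subtotal: $39,840 + $39,840 + $5,700 = $85,380
Attorney fees: 20% of $85,380 = $17,076
Total award: $85,380 + $17,076 = $102,456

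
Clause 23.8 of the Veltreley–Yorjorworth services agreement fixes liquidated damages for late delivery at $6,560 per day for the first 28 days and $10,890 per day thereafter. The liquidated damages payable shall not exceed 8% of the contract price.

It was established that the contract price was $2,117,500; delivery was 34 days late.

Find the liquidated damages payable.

First 28 days: 28 × $6,560 = $183,680
Remaining days: (34 − 28) × $10,890 = $65,340
Accrued per-day damages: $183,680 + $65,340 = $249,020
Cap: 8% of $2,117,500 = $169,400
Cap at $169,400: $249,020 exceeds the cap → $169,400

$169,400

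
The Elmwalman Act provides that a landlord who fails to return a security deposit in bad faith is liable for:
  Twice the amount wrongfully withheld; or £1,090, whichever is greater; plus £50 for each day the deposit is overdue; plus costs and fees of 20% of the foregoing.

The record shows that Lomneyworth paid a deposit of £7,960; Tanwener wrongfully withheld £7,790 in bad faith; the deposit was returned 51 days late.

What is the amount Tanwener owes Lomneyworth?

Doubled: 2 × £7,790 = £15,580
Minimum £1,090: £15,580 meets the minimum, no increase.
Late-return penalty: 51 × £50 = £2,550
Damages plus late penalty: £15,580 + £2,550 = £18,130
Costs and fees: 20% of £18,130 = £3,626
Total recovery: £18,130 + £3,626 = £21,756

£21,756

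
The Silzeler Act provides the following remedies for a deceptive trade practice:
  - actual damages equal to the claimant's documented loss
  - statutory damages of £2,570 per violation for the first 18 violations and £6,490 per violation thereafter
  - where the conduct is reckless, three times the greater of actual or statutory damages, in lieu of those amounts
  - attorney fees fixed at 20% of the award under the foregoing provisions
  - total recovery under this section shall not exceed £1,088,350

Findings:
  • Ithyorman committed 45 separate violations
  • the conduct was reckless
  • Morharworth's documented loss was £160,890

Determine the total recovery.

£797,364

First 18 violations: 18 × £2,570 = £46,260
Remaining violations: (45 − 18) × £6,490 = £175,230
Statutory damages: £46,260 + £175,230 = £221,490
Greater of actual damages (£160,890) or statutory damages (£221,490): £221,490
Trebled: 3 × £221,490 = £664,470
Attorney fees: 20% of £664,470 = £132,894
Total before cap: £664,470 + £132,894 = £797,364
Cap at £1,088,350: £797,364 is within the cap, no reduction.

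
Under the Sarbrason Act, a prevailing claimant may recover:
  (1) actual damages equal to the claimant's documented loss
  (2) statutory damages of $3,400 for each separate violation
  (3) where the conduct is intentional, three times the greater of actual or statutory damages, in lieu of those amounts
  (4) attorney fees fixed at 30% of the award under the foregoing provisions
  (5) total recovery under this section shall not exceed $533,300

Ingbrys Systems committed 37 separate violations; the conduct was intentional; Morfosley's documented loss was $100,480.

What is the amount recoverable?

$490,620

Statutory damages: 37 × $3,400 = $125,800
Greater of actual damages ($100,480) or statutory damages ($125,800): $125,800
Trebled: 3 × $125,800 = $377,400
Attorney fees: 30% of $377,400 = $113,220
Total before cap: $377,400 + $113,220 = $490,620
Cap at $533,300: $490,620 is within the cap, no reduction.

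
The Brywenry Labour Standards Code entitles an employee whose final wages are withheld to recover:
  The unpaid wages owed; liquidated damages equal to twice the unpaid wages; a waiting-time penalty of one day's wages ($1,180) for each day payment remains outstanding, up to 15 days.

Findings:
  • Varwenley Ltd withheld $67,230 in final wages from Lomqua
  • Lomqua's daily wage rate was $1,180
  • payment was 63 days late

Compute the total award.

Doubled: 2 × $67,230 = $134,460
Penalty days: min(63, 15) = 15
Waiting-time penalty: 15 × $1,180 = $17,700
Total award: $67,230 + $134,460 + $17,700 = $219,390

Total award: $219,390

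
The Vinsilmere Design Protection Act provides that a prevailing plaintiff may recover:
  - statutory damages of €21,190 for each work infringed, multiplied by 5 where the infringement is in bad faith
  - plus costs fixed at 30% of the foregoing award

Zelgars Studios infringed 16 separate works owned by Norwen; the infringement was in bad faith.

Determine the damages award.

Statutory damages: 16 × €21,190 = €339,040
Multiplied by 5: 5 × €339,040 = €1,695,200
Costs: 30% of €1,695,200 = €508,560
Award plus costs: €1,695,200 + €508,560 = €2,203,760

€2,203,760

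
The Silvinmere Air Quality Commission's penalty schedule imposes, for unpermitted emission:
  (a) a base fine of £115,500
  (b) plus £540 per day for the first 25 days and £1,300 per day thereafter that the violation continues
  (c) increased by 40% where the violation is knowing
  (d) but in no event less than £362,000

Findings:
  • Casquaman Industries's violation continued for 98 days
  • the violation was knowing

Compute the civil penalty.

First 25 days: 25 × £540 = £13,500
Remaining days: (98 − 25) × £1,300 = £94,900
Per-day component: £13,500 + £94,900 = £108,400
Base plus per-day: £115,500 + £108,400 = £223,900
Enhancement: 40% of £223,900 = £89,560
Enhanced fine: £223,900 + £89,560 = £313,460
Minimum £362,000: £313,460 is below the minimum → £362,000

£362,000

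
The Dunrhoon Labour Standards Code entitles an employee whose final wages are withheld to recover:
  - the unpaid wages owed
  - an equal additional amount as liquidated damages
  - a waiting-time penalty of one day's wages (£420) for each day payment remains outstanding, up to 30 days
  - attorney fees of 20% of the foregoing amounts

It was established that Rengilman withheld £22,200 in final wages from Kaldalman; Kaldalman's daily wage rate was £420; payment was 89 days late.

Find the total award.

Liquidated damages (equal amount): £22,200
Penalty days: min(89, 30) = 30
Waiting-time penalty: 30 × £420 = £12,600
Subtotal: £22,200 + £22,200 + £12,600 = £57,000
Attorney fees: 20% of £57,000 = £11,400
Total award: £57,000 + £11,400 = £68,400

£68,400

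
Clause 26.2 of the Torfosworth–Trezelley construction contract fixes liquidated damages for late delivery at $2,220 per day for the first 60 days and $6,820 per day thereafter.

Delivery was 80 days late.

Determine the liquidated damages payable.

$269,600

First 60 days: 60 × $2,220 = $133,200
Remaining days: (80 − 60) × $6,820 = $136,400
Accrued per-day damages: $133,200 + $136,400 = $269,600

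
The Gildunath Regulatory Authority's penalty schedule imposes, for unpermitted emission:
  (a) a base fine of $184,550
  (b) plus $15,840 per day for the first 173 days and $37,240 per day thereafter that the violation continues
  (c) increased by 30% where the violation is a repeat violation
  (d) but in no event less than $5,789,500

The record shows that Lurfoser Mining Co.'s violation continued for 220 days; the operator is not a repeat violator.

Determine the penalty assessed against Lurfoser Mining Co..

First 173 days: 173 × $15,840 = $2,740,320
Remaining days: (220 − 173) × $37,240 = $1,750,280
Per-day component: $2,740,320 + $1,750,280 = $4,490,600
Base plus per-day: $184,550 + $4,490,600 = $4,675,150
The operator is not a repeat violator: no 30% increase.
Minimum $5,789,500: $4,675,150 is below the minimum → $5,789,500

Civil penalty: $5,789,500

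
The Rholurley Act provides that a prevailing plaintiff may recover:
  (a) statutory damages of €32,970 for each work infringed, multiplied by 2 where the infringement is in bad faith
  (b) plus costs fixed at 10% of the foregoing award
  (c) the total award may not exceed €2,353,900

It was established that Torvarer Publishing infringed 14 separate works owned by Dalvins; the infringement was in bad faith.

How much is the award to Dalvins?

Statutory damages: 14 × €32,970 = €461,580
Doubled: 2 × €461,580 = €923,160
Costs: 10% of €923,160 = €92,316
Award plus costs: €923,160 + €92,316 = €1,015,476
Cap at €2,353,900: €1,015,476 is within the cap, no reduction.

€1,015,476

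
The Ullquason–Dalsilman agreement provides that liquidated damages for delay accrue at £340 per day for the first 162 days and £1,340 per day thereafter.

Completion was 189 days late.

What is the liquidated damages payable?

£91,260

First 162 days: 162 × £340 = £55,080
Remaining days: (189 − 162) × £1,340 = £36,180
Accrued per-day damages: £55,080 + £36,180 = £91,260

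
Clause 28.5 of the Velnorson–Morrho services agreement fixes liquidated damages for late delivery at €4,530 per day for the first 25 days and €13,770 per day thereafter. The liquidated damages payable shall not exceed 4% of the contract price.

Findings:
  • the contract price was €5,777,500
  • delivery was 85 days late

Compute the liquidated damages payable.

First 25 days: 25 × €4,530 = €113,250
Remaining days: (85 − 25) × €13,770 = €826,200
Accrued per-day damages: €113,250 + €826,200 = €939,450
Cap: 4% of €5,777,500 = €231,100
Cap at €231,100: €939,450 exceeds the cap → €231,100

€231,100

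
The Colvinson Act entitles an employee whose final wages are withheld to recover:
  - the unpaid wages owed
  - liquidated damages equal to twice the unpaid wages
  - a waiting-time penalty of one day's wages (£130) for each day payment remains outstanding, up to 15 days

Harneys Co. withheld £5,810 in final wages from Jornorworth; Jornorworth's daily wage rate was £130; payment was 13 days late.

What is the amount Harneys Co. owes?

Doubled: 2 × £5,810 = £11,620
Penalty days: min(13, 15) = 13
Waiting-time penalty: 13 × £130 = £1,690
Total award: £5,810 + £11,620 + £1,690 = £19,120

£19,120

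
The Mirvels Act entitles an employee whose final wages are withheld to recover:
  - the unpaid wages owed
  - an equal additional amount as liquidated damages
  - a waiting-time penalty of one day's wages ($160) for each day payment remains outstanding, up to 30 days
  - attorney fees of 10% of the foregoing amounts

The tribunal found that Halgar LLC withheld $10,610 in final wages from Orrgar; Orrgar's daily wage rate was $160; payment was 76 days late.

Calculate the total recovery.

Liquidated damages (equal amount): $10,610
Penalty days: min(76, 30) = 30
Waiting-time penalty: 30 × $160 = $4,800
Subtotal: $10,610 + $10,610 + $4,800 = $26,020
Attorney fees: 10% of $26,020 = $2,602
Total award: $26,020 + $2,602 = $28,622

$28,622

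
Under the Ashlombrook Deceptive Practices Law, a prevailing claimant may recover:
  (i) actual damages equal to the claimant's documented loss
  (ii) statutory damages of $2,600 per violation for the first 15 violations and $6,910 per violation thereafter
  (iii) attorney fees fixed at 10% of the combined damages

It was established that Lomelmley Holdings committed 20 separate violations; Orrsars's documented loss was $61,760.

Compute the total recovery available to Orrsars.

$148,841

First 15 violations: 15 × $2,600 = $39,000
Remaining violations: (20 − 15) × $6,910 = $34,550
Statutory damages: $39,000 + $34,550 = $73,550
Combined damages: $61,760 + $73,550 = $135,310
Attorney fees: 10% of $135,310 = $13,531
Total recovery: $135,310 + $13,531 = $148,841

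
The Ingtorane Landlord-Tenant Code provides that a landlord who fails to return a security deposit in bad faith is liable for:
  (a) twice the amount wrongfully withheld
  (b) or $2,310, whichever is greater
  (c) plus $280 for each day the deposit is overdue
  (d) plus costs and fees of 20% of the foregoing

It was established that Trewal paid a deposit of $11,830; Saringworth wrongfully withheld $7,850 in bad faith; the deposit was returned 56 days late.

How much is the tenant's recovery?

Doubled: 2 × $7,850 = $15,700
Minimum $2,310: $15,700 meets the minimum, no increase.
Late-return penalty: 56 × $280 = $15,680
Damages plus late penalty: $15,700 + $15,680 = $31,380
Costs and fees: 20% of $31,380 = $6,276
Total recovery: $31,380 + $6,276 = $37,656

$37,656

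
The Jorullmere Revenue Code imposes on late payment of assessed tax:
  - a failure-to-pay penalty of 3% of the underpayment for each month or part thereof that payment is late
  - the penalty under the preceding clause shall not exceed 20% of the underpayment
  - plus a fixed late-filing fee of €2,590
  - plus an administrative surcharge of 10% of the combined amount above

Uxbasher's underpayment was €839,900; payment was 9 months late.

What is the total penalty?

Accrued rate: 3% × 9 = 27%, capped at 20% → 20%
Failure-to-pay penalty: 20% of €839,900 = €167,980
Penalty before surcharge: €167,980 + €2,590 = €170,570
Administrative surcharge: 10% of €170,570 = €17,057
Total penalty: €170,570 + €17,057 = €187,627

€187,627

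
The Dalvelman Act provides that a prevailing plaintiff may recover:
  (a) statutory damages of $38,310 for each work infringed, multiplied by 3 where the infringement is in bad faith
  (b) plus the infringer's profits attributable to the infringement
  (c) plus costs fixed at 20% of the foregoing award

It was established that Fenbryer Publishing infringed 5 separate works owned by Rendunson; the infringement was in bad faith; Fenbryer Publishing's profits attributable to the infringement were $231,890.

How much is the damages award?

$967,848

Statutory damages: 5 × $38,310 = $191,550
Trebled: 3 × $191,550 = $574,650
Combined award: $574,650 + $231,890 = $806,540
Costs: 20% of $806,540 = $161,308
Award plus costs: $806,540 + $161,308 = $967,848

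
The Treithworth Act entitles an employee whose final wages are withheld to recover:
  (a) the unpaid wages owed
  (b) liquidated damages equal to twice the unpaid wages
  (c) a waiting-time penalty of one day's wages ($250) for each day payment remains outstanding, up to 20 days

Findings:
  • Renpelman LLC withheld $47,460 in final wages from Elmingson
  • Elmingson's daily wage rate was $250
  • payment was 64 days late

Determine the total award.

Doubled: 2 × $47,460 = $94,920
Penalty days: min(64, 20) = 20
Waiting-time penalty: 20 × $250 = $5,000
Total award: $47,460 + $94,920 + $5,000 = $147,380

$147,380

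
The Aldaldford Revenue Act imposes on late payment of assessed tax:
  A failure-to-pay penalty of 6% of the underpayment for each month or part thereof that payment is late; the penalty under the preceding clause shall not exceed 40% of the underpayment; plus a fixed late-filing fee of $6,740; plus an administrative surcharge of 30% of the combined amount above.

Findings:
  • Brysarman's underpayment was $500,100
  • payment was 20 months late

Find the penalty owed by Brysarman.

Penalty: $268,814

Accrued rate: 6% × 20 = 120%, capped at 40% → 40%
Failure-to-pay penalty: 40% of $500,100 = $200,040
Penalty before surcharge: $200,040 + $6,740 = $206,780
Administrative surcharge: 30% of $206,780 = $62,034
Total penalty: $206,780 + $62,034 = $268,814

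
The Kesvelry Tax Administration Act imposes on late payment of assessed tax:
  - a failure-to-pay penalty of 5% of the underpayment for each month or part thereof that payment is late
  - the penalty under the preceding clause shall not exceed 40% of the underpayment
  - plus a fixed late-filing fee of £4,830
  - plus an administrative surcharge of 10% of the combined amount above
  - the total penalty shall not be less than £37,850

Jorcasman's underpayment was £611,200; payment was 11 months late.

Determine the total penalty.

£274,241

Accrued rate: 5% × 11 = 55%, capped at 40% → 40%
Failure-to-pay penalty: 40% of £611,200 = £244,480
Penalty before surcharge: £244,480 + £4,830 = £249,310
Administrative surcharge: 10% of £249,310 = £24,931
Total penalty: £249,310 + £24,931 = £274,241
Minimum £37,850: £274,241 meets the minimum, no increase.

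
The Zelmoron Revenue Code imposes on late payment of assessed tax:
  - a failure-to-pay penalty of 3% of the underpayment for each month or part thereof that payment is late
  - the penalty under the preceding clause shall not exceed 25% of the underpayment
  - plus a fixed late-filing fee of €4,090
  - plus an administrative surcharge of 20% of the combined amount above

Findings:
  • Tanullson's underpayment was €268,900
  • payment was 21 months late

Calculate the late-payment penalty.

Accrued rate: 3% × 21 = 63%, capped at 25% → 25%
Failure-to-pay penalty: 25% of €268,900 = €67,225
Penalty before surcharge: €67,225 + €4,090 = €71,315
Administrative surcharge: 20% of €71,315 = €14,263
Total penalty: €71,315 + €14,263 = €85,578

€85,578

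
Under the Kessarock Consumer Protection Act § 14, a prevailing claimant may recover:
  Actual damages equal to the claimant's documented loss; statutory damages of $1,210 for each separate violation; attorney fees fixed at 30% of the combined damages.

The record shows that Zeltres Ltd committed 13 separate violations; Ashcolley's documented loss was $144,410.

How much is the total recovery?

Statutory damages: 13 × $1,210 = $15,730
Combined damages: $144,410 + $15,730 = $160,140
Attorney fees: 30% of $160,140 = $48,042
Total recovery: $160,140 + $48,042 = $208,182

$208,182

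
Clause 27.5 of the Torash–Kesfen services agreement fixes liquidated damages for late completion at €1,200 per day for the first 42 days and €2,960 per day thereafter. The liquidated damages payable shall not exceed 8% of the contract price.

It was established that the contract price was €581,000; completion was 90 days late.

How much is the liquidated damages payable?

Liquidated damages: €46,480

First 42 days: 42 × €1,200 = €50,400
Remaining days: (90 − 42) × €2,960 = €142,080
Accrued per-day damages: €50,400 + €142,080 = €192,480
Cap: 8% of €581,000 = €46,480
Cap at €46,480: €192,480 exceeds the cap → €46,480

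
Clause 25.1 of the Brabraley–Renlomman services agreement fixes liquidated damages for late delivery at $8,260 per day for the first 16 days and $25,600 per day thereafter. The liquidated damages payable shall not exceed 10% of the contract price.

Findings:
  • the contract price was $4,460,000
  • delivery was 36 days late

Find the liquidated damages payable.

Liquidated damages: $446,000

First 16 days: 16 × $8,260 = $132,160
Remaining days: (36 − 16) × $25,600 = $512,000
Accrued per-day damages: $132,160 + $512,000 = $644,160
Cap: 10% of $4,460,000 = $446,000
Cap at $446,000: $644,160 exceeds the cap → $446,000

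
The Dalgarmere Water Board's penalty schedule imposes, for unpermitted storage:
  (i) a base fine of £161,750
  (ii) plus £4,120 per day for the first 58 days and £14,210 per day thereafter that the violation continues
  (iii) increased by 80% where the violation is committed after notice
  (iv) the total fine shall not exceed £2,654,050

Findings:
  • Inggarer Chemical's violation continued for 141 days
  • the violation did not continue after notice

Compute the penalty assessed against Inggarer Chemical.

£1,580,140

First 58 days: 58 × £4,120 = £238,960
Remaining days: (141 − 58) × £14,210 = £1,179,430
Per-day component: £238,960 + £1,179,430 = £1,418,390
Base plus per-day: £161,750 + £1,418,390 = £1,580,140
The violation did not continue after notice: no 80% increase.
Cap at £2,654,050: £1,580,140 is within the cap, no reduction.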